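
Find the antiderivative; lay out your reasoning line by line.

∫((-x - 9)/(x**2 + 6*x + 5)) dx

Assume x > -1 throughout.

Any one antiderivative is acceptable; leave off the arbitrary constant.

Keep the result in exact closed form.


Step 1. Decompose ∫((-x - 9)/(x**2 + 6*x + 5)) dx by partial fractions, (-x - 9)/(x**2 + 6*x + 5) = 1/(x + 5) - 2/(x + 1): now ∫(-2/(x + 1)) dx + ∫(1/(x + 5)) dx.
Step 2. Evaluate the standard form [assuming x > -5]: now log(x + 5) + ∫(-2/(x + 1)) dx.
Step 3. Evaluate the standard form [assuming x > -1]: now -2*log(x + 1) + log(x + 5).
Answer: -2*log(x + 1) + log(x + 5).


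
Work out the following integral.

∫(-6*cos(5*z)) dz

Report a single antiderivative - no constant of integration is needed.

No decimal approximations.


Answer: -6*sin(5*z)/5.


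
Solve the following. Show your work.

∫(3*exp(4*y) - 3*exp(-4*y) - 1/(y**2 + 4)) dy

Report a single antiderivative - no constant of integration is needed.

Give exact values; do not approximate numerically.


Step 1. Rewrite: now ∫(-1/(y**2 + 4)) dy + ∫(-3*exp(-4*y)) dy + ∫(3*exp(4*y)) dy.
Step 2. Evaluate the standard form: now -atan(y/2)/2 + ∫(-3*exp(-4*y)) dy + ∫(3*exp(4*y)) dy.
Step 3. Evaluate the standard form: now -atan(y/2)/2 + ∫(3*exp(4*y)) dy + 3*exp(-4*y)/4.
Step 4. Evaluate the standard form: now 3*exp(4*y)/4 - atan(y/2)/2 + 3*exp(-4*y)/4.
Answer: 3*exp(4*y)/4 - atan(y/2)/2 + 3*exp(-4*y)/4.


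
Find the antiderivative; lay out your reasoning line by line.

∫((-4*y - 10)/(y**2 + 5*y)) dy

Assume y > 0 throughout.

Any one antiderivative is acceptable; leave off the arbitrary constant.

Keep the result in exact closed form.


Step 1. Decompose ∫((-4*y - 10)/(y**2 + 5*y)) dy by partial fractions, (-4*y - 10)/(y**2 + 5*y) = -2/(y + 5) - 2/y: now ∫(-2/y) dy + ∫(-2/(y + 5)) dy.
Step 2. Evaluate the standard form [assuming y > 0]: now -2*log(y) + ∫(-2/(y + 5)) dy.
Step 3. Evaluate the standard form [assuming y > -5]: now -2*log(y) - 2*log(y + 5).
Answer: -2*log(y) - 2*log(y + 5).


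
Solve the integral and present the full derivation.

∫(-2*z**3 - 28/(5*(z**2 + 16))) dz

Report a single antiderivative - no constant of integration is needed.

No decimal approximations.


Step 1. Rewrite: now ∫(-2*z**3) dz + ∫(-28/(5*(z**2 + 16))) dz.
Step 2. Evaluate the standard form: now -z**4/2 + ∫(-28/(5*(z**2 + 16))) dz.
Step 3. Evaluate the standard form: now -z**4/2 - 7*atan(z/4)/5.
Answer: -z**4/2 - 7*atan(z/4)/5.


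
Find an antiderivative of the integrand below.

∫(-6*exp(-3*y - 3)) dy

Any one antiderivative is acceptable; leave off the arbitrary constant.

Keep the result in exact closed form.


Answer: 2*exp(-3*y - 3).


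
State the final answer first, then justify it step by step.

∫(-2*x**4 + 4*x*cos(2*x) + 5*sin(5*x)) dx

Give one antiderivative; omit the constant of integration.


The answer is -2*x**5/5 + 2*x*sin(2*x) + cos(2*x) - cos(5*x).
Step 1. Rewrite: now ∫(-2*x**4) dx + ∫(4*x*cos(2*x)) dx + ∫(5*sin(5*x)) dx.
Step 2. Evaluate the standard form: now -cos(5*x) + ∫(-2*x**4) dx + ∫(4*x*cos(2*x)) dx.
Step 3. Evaluate the standard form: now -2*x**5/5 - cos(5*x) + ∫(4*x*cos(2*x)) dx.
Step 4. Integrate ∫(4*x*cos(2*x)) dx by parts with u = x, dv = (4*cos(2*x)) dx, so v = 2*sin(2*x): now -2*x**5/5 + 2*x*sin(2*x) - cos(5*x) + ∫(-2*sin(2*x)) dx.
Step 5. Evaluate the standard form: now -2*x**5/5 + 2*x*sin(2*x) + cos(2*x) - cos(5*x).
Answer: -2*x**5/5 + 2*x*sin(2*x) + cos(2*x) - cos(5*x).


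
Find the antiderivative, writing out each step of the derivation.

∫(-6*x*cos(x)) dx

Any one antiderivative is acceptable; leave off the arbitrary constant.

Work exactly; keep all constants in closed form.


Step 1. Integrate ∫(-6*x*cos(x)) dx by parts with u = x, dv = (-6*cos(x)) dx, so v = -6*sin(x): now -6*x*sin(x) + ∫(6*sin(x)) dx.
Step 2. Evaluate the standard form: now -6*x*sin(x) - 6*cos(x).
Answer: -6*x*sin(x) - 6*cos(x).


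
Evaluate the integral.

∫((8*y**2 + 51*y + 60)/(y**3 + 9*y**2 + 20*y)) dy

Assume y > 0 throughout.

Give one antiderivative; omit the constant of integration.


Answer: 3*log(y) + 4*log(y + 4) + log(y + 5).


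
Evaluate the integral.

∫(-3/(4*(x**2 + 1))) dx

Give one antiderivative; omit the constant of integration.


Answer: -3*atan(x)/4.


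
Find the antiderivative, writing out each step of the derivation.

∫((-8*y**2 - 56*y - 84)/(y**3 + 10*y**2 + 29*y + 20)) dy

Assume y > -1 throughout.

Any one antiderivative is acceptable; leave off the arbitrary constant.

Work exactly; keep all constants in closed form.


Step 1. Decompose ∫((-8*y**2 - 56*y - 84)/(y**3 + 10*y**2 + 29*y + 20)) dy by partial fractions, (-8*y**2 - 56*y - 84)/(y**3 + 10*y**2 + 29*y + 20) = -1/(y + 5) - 4/(y + 4) - 3/(y + 1): now ∫(-3/(y + 1)) dy + ∫(-4/(y + 4)) dy + ∫(-1/(y + 5)) dy.
Step 2. Evaluate the standard form [assuming y > -5]: now -log(y + 5) + ∫(-3/(y + 1)) dy + ∫(-4/(y + 4)) dy.
Step 3. Evaluate the standard form [assuming y > -4]: now -4*log(y + 4) - log(y + 5) + ∫(-3/(y + 1)) dy.
Step 4. Evaluate the standard form [assuming y > -1]: now -3*log(y + 1) - 4*log(y + 4) - log(y + 5).
Answer: -3*log(y + 1) - 4*log(y + 4) - log(y + 5).


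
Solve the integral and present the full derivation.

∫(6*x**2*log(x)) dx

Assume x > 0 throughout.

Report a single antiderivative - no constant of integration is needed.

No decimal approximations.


Step 1. Integrate ∫(6*x**2*log(x)) dx by parts with u = log(x), dv = (6*x**2) dx, so v = 2*x**3 [assuming x > 0]: now 2*x**3*log(x) + ∫(-2*x**2) dx.
Step 2. Evaluate the standard form: now 2*x**3*log(x) - 2*x**3/3.
Answer: 2*x**3*log(x) - 2*x**3/3.


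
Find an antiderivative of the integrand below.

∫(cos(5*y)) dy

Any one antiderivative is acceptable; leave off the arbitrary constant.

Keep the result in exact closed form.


Answer: sin(5*y)/5.


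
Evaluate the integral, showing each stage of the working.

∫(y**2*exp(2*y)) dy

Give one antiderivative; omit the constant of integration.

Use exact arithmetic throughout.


Step 1. Integrate ∫(y**2*exp(2*y)) dy by parts with u = y**2, dv = (exp(2*y)) dy, so v = exp(2*y)/2: now y**2*exp(2*y)/2 + ∫(-y*exp(2*y)) dy.
Step 2. Integrate ∫(-y*exp(2*y)) dy by parts with u = y, dv = (-exp(2*y)) dy, so v = -exp(2*y)/2: now y**2*exp(2*y)/2 - y*exp(2*y)/2 + ∫(exp(2*y)/2) dy.
Step 3. Evaluate the standard form: now y**2*exp(2*y)/2 - y*exp(2*y)/2 + exp(2*y)/4.
Answer: y**2*exp(2*y)/2 - y*exp(2*y)/2 + exp(2*y)/4.


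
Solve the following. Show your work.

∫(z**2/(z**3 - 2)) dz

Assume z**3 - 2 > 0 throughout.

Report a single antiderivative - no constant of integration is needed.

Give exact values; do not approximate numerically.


Step 1. Substitute u = z**3 - 2, turning ∫(z**2/(z**3 - 2)) dz into ∫(1/(3*u)) du: now ∫(1/(3*u)) du.
Step 2. Evaluate the standard form [assuming u > 0]: now log(u)/3.
Step 3. Substitute back u = z**3 - 2: now log(z**3 - 2)/3.
Answer: log(z**3 - 2)/3.


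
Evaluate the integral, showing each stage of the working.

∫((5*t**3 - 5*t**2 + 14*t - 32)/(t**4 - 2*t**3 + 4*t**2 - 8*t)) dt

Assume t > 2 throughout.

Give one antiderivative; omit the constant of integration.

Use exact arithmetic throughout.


Step 1. Decompose ∫((5*t**3 - 5*t**2 + 14*t - 32)/(t**4 - 2*t**3 + 4*t**2 - 8*t)) dt by partial fractions, (5*t**3 - 5*t**2 + 14*t - 32)/(t**4 - 2*t**3 + 4*t**2 - 8*t) = 3/(t**2 + 4) + 1/(t - 2) + 4/t: now ∫(4/t) dt + ∫(1/(t - 2)) dt + ∫(3/(t**2 + 4)) dt.
Step 2. Evaluate the standard form [assuming t > 2]: now log(t - 2) + ∫(4/t) dt + ∫(3/(t**2 + 4)) dt.
Step 3. Evaluate the standard form [assuming t > 0]: now 4*log(t) + log(t - 2) + ∫(3/(t**2 + 4)) dt.
Step 4. Evaluate the standard form: now 4*log(t) + log(t - 2) + 3*atan(t/2)/2.
Answer: 4*log(t) + log(t - 2) + 3*atan(t/2)/2.


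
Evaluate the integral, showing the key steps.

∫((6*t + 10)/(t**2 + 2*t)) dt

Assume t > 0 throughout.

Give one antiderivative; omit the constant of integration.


Step 1. Decompose ∫((6*t + 10)/(t**2 + 2*t)) dt by partial fractions, (6*t + 10)/(t**2 + 2*t) = 1/(t + 2) + 5/t: now ∫(5/t) dt + ∫(1/(t + 2)) dt.
Step 2. Evaluate the standard form [assuming t > -2]: now log(t + 2) + ∫(5/t) dt.
Step 3. Evaluate the standard form [assuming t > 0]: now 5*log(t) + log(t + 2).
Answer: 5*log(t) + log(t + 2).


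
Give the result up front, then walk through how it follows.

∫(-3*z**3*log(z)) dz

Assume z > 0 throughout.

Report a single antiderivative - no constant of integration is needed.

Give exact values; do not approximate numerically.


The answer is -3*z**4*log(z)/4 + 3*z**4/16.
Step 1. Integrate ∫(-3*z**3*log(z)) dz by parts with u = log(z), dv = (-3*z**3) dz, so v = -3*z**4/4 [assuming z > 0]: now -3*z**4*log(z)/4 + ∫(3*z**3/4) dz.
Step 2. Evaluate the standard form: now -3*z**4*log(z)/4 + 3*z**4/16.
Answer: -3*z**4*log(z)/4 + 3*z**4/16.


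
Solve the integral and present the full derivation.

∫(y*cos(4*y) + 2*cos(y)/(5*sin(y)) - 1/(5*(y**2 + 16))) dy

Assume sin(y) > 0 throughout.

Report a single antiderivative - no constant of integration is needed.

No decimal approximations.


Step 1. Rewrite: now ∫(y*cos(4*y)) dy + ∫(2*cos(y)/(5*sin(y))) dy + ∫(-1/(5*(y**2 + 16))) dy.
Step 2. Evaluate the standard form: now -atan(y/4)/20 + ∫(y*cos(4*y)) dy + ∫(2*cos(y)/(5*sin(y))) dy.
Step 3. Integrate ∫(y*cos(4*y)) dy by parts with u = y, dv = (cos(4*y)) dy, so v = sin(4*y)/4: now y*sin(4*y)/4 - atan(y/4)/20 + ∫(2*cos(y)/(5*sin(y))) dy + ∫(-sin(4*y)/4) dy.
Step 4. Evaluate the standard form: now y*sin(4*y)/4 + cos(4*y)/16 - atan(y/4)/20 + ∫(2*cos(y)/(5*sin(y))) dy.
Step 5. Substitute u = sin(y), turning ∫(2*cos(y)/(5*sin(y))) dy into ∫(2/(5*u)) du: now y*sin(4*y)/4 + cos(4*y)/16 - atan(y/4)/20 + ∫(2/(5*u)) du.
Step 6. Evaluate the standard form [assuming u > 0]: now y*sin(4*y)/4 + 2*log(u)/5 + cos(4*y)/16 - atan(y/4)/20.
Step 7. Substitute back u = sin(y): now y*sin(4*y)/4 + 2*log(sin(y))/5 + cos(4*y)/16 - atan(y/4)/20.
Answer: y*sin(4*y)/4 + 2*log(sin(y))/5 + cos(4*y)/16 - atan(y/4)/20.


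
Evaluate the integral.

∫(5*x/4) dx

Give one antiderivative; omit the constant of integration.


Answer: 5*x**2/8.


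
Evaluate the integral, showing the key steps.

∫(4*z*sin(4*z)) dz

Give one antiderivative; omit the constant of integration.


Step 1. Integrate ∫(4*z*sin(4*z)) dz by parts with u = z, dv = (4*sin(4*z)) dz, so v = -cos(4*z): now -z*cos(4*z) + ∫(cos(4*z)) dz.
Step 2. Evaluate the standard form: now -z*cos(4*z) + sin(4*z)/4.
Answer: -z*cos(4*z) + sin(4*z)/4.


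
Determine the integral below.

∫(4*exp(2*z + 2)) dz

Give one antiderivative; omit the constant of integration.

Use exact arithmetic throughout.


Answer: 2*exp(2*z + 2).


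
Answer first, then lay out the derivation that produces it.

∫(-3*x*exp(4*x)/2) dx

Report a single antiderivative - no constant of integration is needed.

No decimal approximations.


The answer is -3*x*exp(4*x)/8 + 3*exp(4*x)/32.
Step 1. Integrate ∫(-3*x*exp(4*x)/2) dx by parts with u = x, dv = (-3*exp(4*x)/2) dx, so v = -3*exp(4*x)/8: now -3*x*exp(4*x)/8 + ∫(3*exp(4*x)/8) dx.
Step 2. Evaluate the standard form: now -3*x*exp(4*x)/8 + 3*exp(4*x)/32.
Answer: -3*x*exp(4*x)/8 + 3*exp(4*x)/32.


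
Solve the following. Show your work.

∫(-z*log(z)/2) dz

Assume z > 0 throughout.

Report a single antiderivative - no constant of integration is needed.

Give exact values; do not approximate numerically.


Step 1. Integrate ∫(-z*log(z)/2) dz by parts with u = log(z), dv = (-z/2) dz, so v = -z**2/4 [assuming z > 0]: now -z**2*log(z)/4 + ∫(z/4) dz.
Step 2. Evaluate the standard form: now -z**2*log(z)/4 + z**2/8.
Answer: -z**2*log(z)/4 + z**2/8.


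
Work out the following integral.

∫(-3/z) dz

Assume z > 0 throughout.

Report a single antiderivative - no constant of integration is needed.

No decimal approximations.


Answer: -3*log(z).


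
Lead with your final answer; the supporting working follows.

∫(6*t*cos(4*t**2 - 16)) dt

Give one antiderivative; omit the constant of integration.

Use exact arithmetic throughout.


The answer is 3*sin(4*t**2 - 16)/4.
Step 1. Substitute u = t**2 - 4, turning ∫(6*t*cos(4*t**2 - 16)) dt into ∫(3*cos(4*u)) du: now ∫(3*cos(4*u)) du.
Step 2. Evaluate the standard form: now 3*sin(4*u)/4.
Step 3. Substitute back u = t**2 - 4: now 3*sin(4*t**2 - 16)/4.
Answer: 3*sin(4*t**2 - 16)/4.


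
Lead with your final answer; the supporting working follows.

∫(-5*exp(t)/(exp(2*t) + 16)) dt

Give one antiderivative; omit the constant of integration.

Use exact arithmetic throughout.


The answer is -5*atan(exp(t)/4)/4.
Step 1. Substitute u = exp(t), turning ∫(-5*exp(t)/(exp(2*t) + 16)) dt into ∫(-5/(u**2 + 16)) du: now ∫(-5/(u**2 + 16)) du.
Step 2. Evaluate the standard form: now -5*atan(u/4)/4.
Step 3. Substitute back u = exp(t): now -5*atan(exp(t)/4)/4.
Answer: -5*atan(exp(t)/4)/4.


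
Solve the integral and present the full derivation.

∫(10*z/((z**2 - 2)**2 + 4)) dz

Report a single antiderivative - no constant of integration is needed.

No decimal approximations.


Step 1. Substitute u = z**2 - 2, turning ∫(10*z/((z**2 - 2)**2 + 4)) dz into ∫(5/(u**2 + 4)) du: now ∫(5/(u**2 + 4)) du.
Step 2. Evaluate the standard form: now 5*atan(u/2)/2.
Step 3. Substitute back u = z**2 - 2: now 5*atan(z**2/2 - 1)/2.
Answer: 5*atan(z**2/2 - 1)/2.


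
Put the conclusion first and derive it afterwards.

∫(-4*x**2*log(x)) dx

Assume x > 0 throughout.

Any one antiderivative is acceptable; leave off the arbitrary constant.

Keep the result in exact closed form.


The answer is -4*x**3*log(x)/3 + 4*x**3/9.
Step 1. Integrate ∫(-4*x**2*log(x)) dx by parts with u = log(x), dv = (-4*x**2) dx, so v = -4*x**3/3 [assuming x > 0]: now -4*x**3*log(x)/3 + ∫(4*x**2/3) dx.
Step 2. Evaluate the standard form: now -4*x**3*log(x)/3 + 4*x**3/9.
Answer: -4*x**3*log(x)/3 + 4*x**3/9.


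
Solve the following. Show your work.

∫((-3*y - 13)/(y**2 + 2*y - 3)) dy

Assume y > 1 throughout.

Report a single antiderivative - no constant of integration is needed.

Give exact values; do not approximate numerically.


Step 1. Decompose ∫((-3*y - 13)/(y**2 + 2*y - 3)) dy by partial fractions, (-3*y - 13)/(y**2 + 2*y - 3) = 1/(y + 3) - 4/(y - 1): now ∫(-4/(y - 1)) dy + ∫(1/(y + 3)) dy.
Step 2. Evaluate the standard form [assuming y > 1]: now -4*log(y - 1) + ∫(1/(y + 3)) dy.
Step 3. Evaluate the standard form [assuming y > -3]: now -4*log(y - 1) + log(y + 3).
Answer: -4*log(y - 1) + log(y + 3).


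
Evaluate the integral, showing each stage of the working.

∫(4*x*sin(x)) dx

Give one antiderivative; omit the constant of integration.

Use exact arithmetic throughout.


Step 1. Integrate ∫(4*x*sin(x)) dx by parts with u = x, dv = (4*sin(x)) dx, so v = -4*cos(x): now -4*x*cos(x) + ∫(4*cos(x)) dx.
Step 2. Evaluate the standard form: now -4*x*cos(x) + 4*sin(x).
Answer: -4*x*cos(x) + 4*sin(x).


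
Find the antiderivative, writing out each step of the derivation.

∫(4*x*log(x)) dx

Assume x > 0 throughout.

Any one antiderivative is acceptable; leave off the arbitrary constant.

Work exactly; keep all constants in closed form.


Step 1. Integrate ∫(4*x*log(x)) dx by parts with u = log(x), dv = (4*x) dx, so v = 2*x**2 [assuming x > 0]: now 2*x**2*log(x) + ∫(-2*x) dx.
Step 2. Evaluate the standard form: now 2*x**2*log(x) - x**2.
Answer: 2*x**2*log(x) - x**2.


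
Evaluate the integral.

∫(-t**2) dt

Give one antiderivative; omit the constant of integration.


Answer: -t**3/3.


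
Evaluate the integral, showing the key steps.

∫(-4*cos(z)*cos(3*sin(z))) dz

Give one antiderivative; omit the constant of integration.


Step 1. Substitute u = sin(z), turning ∫(-4*cos(z)*cos(3*sin(z))) dz into ∫(-4*cos(3*u)) du: now ∫(-4*cos(3*u)) du.
Step 2. Evaluate the standard form: now -4*sin(3*u)/3.
Step 3. Substitute back u = sin(z): now -4*sin(3*sin(z))/3.
Answer: -4*sin(3*sin(z))/3.


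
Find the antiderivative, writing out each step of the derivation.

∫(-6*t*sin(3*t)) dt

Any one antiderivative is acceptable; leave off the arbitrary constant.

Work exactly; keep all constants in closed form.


Step 1. Integrate ∫(-6*t*sin(3*t)) dt by parts with u = t, dv = (-6*sin(3*t)) dt, so v = 2*cos(3*t): now 2*t*cos(3*t) + ∫(-2*cos(3*t)) dt.
Step 2. Evaluate the standard form: now 2*t*cos(3*t) - 2*sin(3*t)/3.
Answer: 2*t*cos(3*t) - 2*sin(3*t)/3.


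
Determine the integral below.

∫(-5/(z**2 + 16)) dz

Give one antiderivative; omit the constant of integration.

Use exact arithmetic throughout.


Answer: -5*atan(z/4)/4.


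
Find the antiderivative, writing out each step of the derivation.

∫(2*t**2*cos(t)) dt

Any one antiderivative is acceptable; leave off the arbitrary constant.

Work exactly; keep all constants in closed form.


Step 1. Integrate ∫(2*t**2*cos(t)) dt by parts with u = t**2, dv = (2*cos(t)) dt, so v = 2*sin(t): now 2*t**2*sin(t) + ∫(-4*t*sin(t)) dt.
Step 2. Integrate ∫(-4*t*sin(t)) dt by parts with u = t, dv = (-4*sin(t)) dt, so v = 4*cos(t): now 2*t**2*sin(t) + 4*t*cos(t) + ∫(-4*cos(t)) dt.
Step 3. Evaluate the standard form: now 2*t**2*sin(t) + 4*t*cos(t) - 4*sin(t).
Answer: 2*t**2*sin(t) + 4*t*cos(t) - 4*sin(t).


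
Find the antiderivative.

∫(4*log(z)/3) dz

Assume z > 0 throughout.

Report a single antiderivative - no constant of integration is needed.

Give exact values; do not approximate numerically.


Answer: 4*z*log(z)/3 - 4*z/3.


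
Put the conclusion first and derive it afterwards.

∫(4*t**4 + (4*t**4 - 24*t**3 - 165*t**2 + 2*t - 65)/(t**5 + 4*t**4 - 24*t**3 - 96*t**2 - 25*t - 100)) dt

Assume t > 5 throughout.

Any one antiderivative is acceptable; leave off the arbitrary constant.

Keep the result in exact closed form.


The answer is 4*t**5/5 - 2*log(t - 5) + log(t + 4) + 5*log(t + 5) - atan(t).
Step 1. Rewrite: now ∫(4*t**4) dt + ∫((4*t**4 - 24*t**3 - 165*t**2 + 2*t - 65)/(t**5 + 4*t**4 - 24*t**3 - 96*t**2 - 25*t - 100)) dt.
Step 2. Decompose ∫((4*t**4 - 24*t**3 - 165*t**2 + 2*t - 65)/(t**5 + 4*t**4 - 24*t**3 - 96*t**2 - 25*t - 100)) dt by partial fractions, (4*t**4 - 24*t**3 - 165*t**2 + 2*t - 65)/(t**5 + 4*t**4 - 24*t**3 - 96*t**2 - 25*t - 100) = -1/(t**2 + 1) + 5/(t + 5) + 1/(t + 4) - 2/(t - 5): now ∫(4*t**4) dt + ∫(-2/(t - 5)) dt + ∫(1/(t + 4)) dt + ∫(5/(t + 5)) dt + ∫(-1/(t**2 + 1)) dt.
Step 3. Evaluate the standard form [assuming t > -4]: now log(t + 4) + ∫(4*t**4) dt + ∫(-2/(t - 5)) dt + ∫(5/(t + 5)) dt + ∫(-1/(t**2 + 1)) dt.
Step 4. Evaluate the standard form [assuming t > 5]: now -2*log(t - 5) + log(t + 4) + ∫(4*t**4) dt + ∫(5/(t + 5)) dt + ∫(-1/(t**2 + 1)) dt.
Step 5. Evaluate the standard form [assuming t > -5]: now -2*log(t - 5) + log(t + 4) + 5*log(t + 5) + ∫(4*t**4) dt + ∫(-1/(t**2 + 1)) dt.
Step 6. Evaluate the standard form: now -2*log(t - 5) + log(t + 4) + 5*log(t + 5) - atan(t) + ∫(4*t**4) dt.
Step 7. Evaluate the standard form: now 4*t**5/5 - 2*log(t - 5) + log(t + 4) + 5*log(t + 5) - atan(t).
Answer: 4*t**5/5 - 2*log(t - 5) + log(t + 4) + 5*log(t + 5) - atan(t).


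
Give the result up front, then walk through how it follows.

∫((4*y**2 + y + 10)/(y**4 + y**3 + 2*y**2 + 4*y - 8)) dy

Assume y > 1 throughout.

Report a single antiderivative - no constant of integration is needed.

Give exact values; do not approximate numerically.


The answer is log(y - 1) - log(y + 2) + atan(y/2)/2.
Step 1. Decompose ∫((4*y**2 + y + 10)/(y**4 + y**3 + 2*y**2 + 4*y - 8)) dy by partial fractions, (4*y**2 + y + 10)/(y**4 + y**3 + 2*y**2 + 4*y - 8) = 1/(y**2 + 4) - 1/(y + 2) + 1/(y - 1): now ∫(1/(y - 1)) dy + ∫(-1/(y + 2)) dy + ∫(1/(y**2 + 4)) dy.
Step 2. Evaluate the standard form [assuming y > -2]: now -log(y + 2) + ∫(1/(y - 1)) dy + ∫(1/(y**2 + 4)) dy.
Step 3. Evaluate the standard form [assuming y > 1]: now log(y - 1) - log(y + 2) + ∫(1/(y**2 + 4)) dy.
Step 4. Evaluate the standard form: now log(y - 1) - log(y + 2) + atan(y/2)/2.
Answer: log(y - 1) - log(y + 2) + atan(y/2)/2.


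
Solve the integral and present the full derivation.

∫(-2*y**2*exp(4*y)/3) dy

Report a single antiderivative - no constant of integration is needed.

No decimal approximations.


Step 1. Integrate ∫(-2*y**2*exp(4*y)/3) dy by parts with u = y**2, dv = (-2*exp(4*y)/3) dy, so v = -exp(4*y)/6: now -y**2*exp(4*y)/6 + ∫(y*exp(4*y)/3) dy.
Step 2. Integrate ∫(y*exp(4*y)/3) dy by parts with u = y, dv = (exp(4*y)/3) dy, so v = exp(4*y)/12: now -y**2*exp(4*y)/6 + y*exp(4*y)/12 + ∫(-exp(4*y)/12) dy.
Step 3. Evaluate the standard form: now -y**2*exp(4*y)/6 + y*exp(4*y)/12 - exp(4*y)/48.
Answer: -y**2*exp(4*y)/6 + y*exp(4*y)/12 - exp(4*y)/48.


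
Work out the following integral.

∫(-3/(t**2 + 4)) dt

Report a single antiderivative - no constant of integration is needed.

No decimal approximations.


Answer: -3*atan(t/2)/2.


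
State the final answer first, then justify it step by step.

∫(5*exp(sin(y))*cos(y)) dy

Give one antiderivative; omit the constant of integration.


The answer is 5*exp(sin(y)).
Step 1. Substitute u = sin(y), turning ∫(5*exp(sin(y))*cos(y)) dy into ∫(5*exp(u)) du: now ∫(5*exp(u)) du.
Step 2. Evaluate the standard form: now 5*exp(u).
Step 3. Substitute back u = sin(y): now 5*exp(sin(y)).
Answer: 5*exp(sin(y)).


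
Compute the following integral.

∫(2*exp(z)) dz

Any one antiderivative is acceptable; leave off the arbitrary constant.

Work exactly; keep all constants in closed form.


Answer: 2*exp(z).


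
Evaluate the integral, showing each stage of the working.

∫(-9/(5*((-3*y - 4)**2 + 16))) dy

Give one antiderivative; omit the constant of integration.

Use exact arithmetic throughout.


Step 1. Substitute u = -3*y - 4, turning ∫(-9/(5*((-3*y - 4)**2 + 16))) dy into ∫(3/(5*(u**2 + 16))) du: now ∫(3/(5*(u**2 + 16))) du.
Step 2. Evaluate the standard form: now 3*atan(u/4)/20.
Step 3. Substitute back u = -3*y - 4: now -3*atan(3*y/4 + 1)/20.
Answer: -3*atan(3*y/4 + 1)/20.


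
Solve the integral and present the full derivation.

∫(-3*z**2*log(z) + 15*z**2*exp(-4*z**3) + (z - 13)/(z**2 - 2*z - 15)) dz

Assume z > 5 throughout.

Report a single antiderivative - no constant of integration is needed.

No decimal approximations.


Step 1. Rewrite: now ∫(15*z**2*exp(-4*z**3)) dz + ∫(-3*z**2*log(z)) dz + ∫((z - 13)/(z**2 - 2*z - 15)) dz.
Step 2. Substitute u = z**3, turning ∫(15*z**2*exp(-4*z**3)) dz into ∫(5*exp(-4*u)) du: now ∫(-3*z**2*log(z)) dz + ∫((z - 13)/(z**2 - 2*z - 15)) dz + ∫(5*exp(-4*u)) du.
Step 3. Evaluate the standard form: now ∫(-3*z**2*log(z)) dz + ∫((z - 13)/(z**2 - 2*z - 15)) dz - 5*exp(-4*u)/4.
Step 4. Substitute back u = z**3: now ∫(-3*z**2*log(z)) dz + ∫((z - 13)/(z**2 - 2*z - 15)) dz - 5*exp(-4*z**3)/4.
Step 5. Integrate ∫(-3*z**2*log(z)) dz by parts with u = log(z), dv = (-3*z**2) dz, so v = -z**3 [assuming z > 0]: now -z**3*log(z) + ∫(z**2) dz + ∫((z - 13)/(z**2 - 2*z - 15)) dz - 5*exp(-4*z**3)/4.
Step 6. Evaluate the standard form: now -z**3*log(z) + z**3/3 + ∫((z - 13)/(z**2 - 2*z - 15)) dz - 5*exp(-4*z**3)/4.
Step 7. Decompose ∫((z - 13)/(z**2 - 2*z - 15)) dz by partial fractions, (z - 13)/(z**2 - 2*z - 15) = 2/(z + 3) - 1/(z - 5): now -z**3*log(z) + z**3/3 + ∫(-1/(z - 5)) dz + ∫(2/(z + 3)) dz - 5*exp(-4*z**3)/4.
Step 8. Evaluate the standard form [assuming z > 5]: now -z**3*log(z) + z**3/3 - log(z - 5) + ∫(2/(z + 3)) dz - 5*exp(-4*z**3)/4.
Step 9. Evaluate the standard form [assuming z > -3]: now -z**3*log(z) + z**3/3 - log(z - 5) + 2*log(z + 3) - 5*exp(-4*z**3)/4.
Answer: -z**3*log(z) + z**3/3 - log(z - 5) + 2*log(z + 3) - 5*exp(-4*z**3)/4.


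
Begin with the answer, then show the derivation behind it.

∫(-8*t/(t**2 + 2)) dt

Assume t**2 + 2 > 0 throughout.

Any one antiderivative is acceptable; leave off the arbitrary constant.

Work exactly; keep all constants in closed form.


The answer is -4*log(t**2 + 2).
Step 1. Substitute u = t**2 + 2, turning ∫(-8*t/(t**2 + 2)) dt into ∫(-4/u) du: now ∫(-4/u) du.
Step 2. Evaluate the standard form [assuming u > 0]: now -4*log(u).
Step 3. Substitute back u = t**2 + 2: now -4*log(t**2 + 2).
Answer: -4*log(t**2 + 2).


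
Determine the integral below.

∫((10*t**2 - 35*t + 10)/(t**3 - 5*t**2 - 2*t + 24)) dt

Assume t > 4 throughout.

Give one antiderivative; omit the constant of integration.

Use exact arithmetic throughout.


Answer: 5*log(t - 4) + log(t - 3) + 4*log(t + 2).


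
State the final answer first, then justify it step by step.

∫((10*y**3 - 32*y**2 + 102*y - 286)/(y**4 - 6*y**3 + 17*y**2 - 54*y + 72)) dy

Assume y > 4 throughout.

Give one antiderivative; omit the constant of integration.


The answer is 5*log(y - 4) + 5*log(y - 2) - 2*atan(y/3)/3.
Step 1. Decompose ∫((10*y**3 - 32*y**2 + 102*y - 286)/(y**4 - 6*y**3 + 17*y**2 - 54*y + 72)) dy by partial fractions, (10*y**3 - 32*y**2 + 102*y - 286)/(y**4 - 6*y**3 + 17*y**2 - 54*y + 72) = -2/(y**2 + 9) + 5/(y - 2) + 5/(y - 4): now ∫(5/(y - 4)) dy + ∫(5/(y - 2)) dy + ∫(-2/(y**2 + 9)) dy.
Step 2. Evaluate the standard form [assuming y > 2]: now 5*log(y - 2) + ∫(5/(y - 4)) dy + ∫(-2/(y**2 + 9)) dy.
Step 3. Evaluate the standard form [assuming y > 4]: now 5*log(y - 4) + 5*log(y - 2) + ∫(-2/(y**2 + 9)) dy.
Step 4. Evaluate the standard form: now 5*log(y - 4) + 5*log(y - 2) - 2*atan(y/3)/3.
Answer: 5*log(y - 4) + 5*log(y - 2) - 2*atan(y/3)/3.


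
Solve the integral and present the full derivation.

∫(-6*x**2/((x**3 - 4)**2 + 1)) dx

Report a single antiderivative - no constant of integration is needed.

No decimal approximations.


Step 1. Substitute u = x**3 - 4, turning ∫(-6*x**2/((x**3 - 4)**2 + 1)) dx into ∫(-2/(u**2 + 1)) du: now ∫(-2/(u**2 + 1)) du.
Step 2. Evaluate the standard form: now -2*atan(u).
Step 3. Substitute back u = x**3 - 4: now -2*atan(x**3 - 4).
Answer: -2*atan(x**3 - 4).


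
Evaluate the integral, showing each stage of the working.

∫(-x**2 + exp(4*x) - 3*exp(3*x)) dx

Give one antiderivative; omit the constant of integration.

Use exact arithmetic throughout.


Step 1. Rewrite: now ∫(-x**2) dx + ∫(-3*exp(3*x)) dx + ∫(exp(4*x)) dx.
Step 2. Evaluate the standard form: now -x**3/3 + ∫(-3*exp(3*x)) dx + ∫(exp(4*x)) dx.
Step 3. Evaluate the standard form: now -x**3/3 - exp(3*x) + ∫(exp(4*x)) dx.
Step 4. Evaluate the standard form: now -x**3/3 + exp(4*x)/4 - exp(3*x).
Answer: -x**3/3 + exp(4*x)/4 - exp(3*x).


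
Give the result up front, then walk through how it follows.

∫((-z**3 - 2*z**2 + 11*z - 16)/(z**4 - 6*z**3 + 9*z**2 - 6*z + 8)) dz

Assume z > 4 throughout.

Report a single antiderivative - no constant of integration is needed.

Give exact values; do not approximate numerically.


The answer is -2*log(z - 4) + log(z - 2) - 2*atan(z).
Step 1. Decompose ∫((-z**3 - 2*z**2 + 11*z - 16)/(z**4 - 6*z**3 + 9*z**2 - 6*z + 8)) dz by partial fractions, (-z**3 - 2*z**2 + 11*z - 16)/(z**4 - 6*z**3 + 9*z**2 - 6*z + 8) = -2/(z**2 + 1) + 1/(z - 2) - 2/(z - 4): now ∫(-2/(z - 4)) dz + ∫(1/(z - 2)) dz + ∫(-2/(z**2 + 1)) dz.
Step 2. Evaluate the standard form [assuming z > 2]: now log(z - 2) + ∫(-2/(z - 4)) dz + ∫(-2/(z**2 + 1)) dz.
Step 3. Evaluate the standard form [assuming z > 4]: now -2*log(z - 4) + log(z - 2) + ∫(-2/(z**2 + 1)) dz.
Step 4. Evaluate the standard form: now -2*log(z - 4) + log(z - 2) - 2*atan(z).
Answer: -2*log(z - 4) + log(z - 2) - 2*atan(z).


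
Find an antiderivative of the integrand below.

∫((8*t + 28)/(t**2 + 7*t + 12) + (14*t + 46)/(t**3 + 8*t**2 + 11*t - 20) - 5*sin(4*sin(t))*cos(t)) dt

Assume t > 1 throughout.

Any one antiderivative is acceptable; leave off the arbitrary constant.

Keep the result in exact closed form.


Answer: 2*log(t - 1) + 4*log(t + 3) + 6*log(t + 4) - 4*log(t + 5) + 5*cos(4*sin(t))/4.


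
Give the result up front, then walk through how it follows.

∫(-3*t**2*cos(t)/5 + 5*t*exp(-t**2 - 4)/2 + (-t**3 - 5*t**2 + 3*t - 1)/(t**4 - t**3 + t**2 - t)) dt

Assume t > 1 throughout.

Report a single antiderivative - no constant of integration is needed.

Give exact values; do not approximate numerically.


The answer is -3*t**2*sin(t)/5 - 6*t*cos(t)/5 - 5*exp(-t**2 - 4)/4 + log(t) - 2*log(t - 1) + 6*sin(t)/5 - 4*atan(t).
Step 1. Rewrite: now ∫(5*t*exp(-t**2 - 4)/2) dt + ∫(-3*t**2*cos(t)/5) dt + ∫((-t**3 - 5*t**2 + 3*t - 1)/(t**4 - t**3 + t**2 - t)) dt.
Step 2. Integrate ∫(-3*t**2*cos(t)/5) dt by parts with u = t**2, dv = (-3*cos(t)/5) dt, so v = -3*sin(t)/5: now -3*t**2*sin(t)/5 + ∫(5*t*exp(-t**2 - 4)/2) dt + ∫(6*t*sin(t)/5) dt + ∫((-t**3 - 5*t**2 + 3*t - 1)/(t**4 - t**3 + t**2 - t)) dt.
Step 3. Integrate ∫(6*t*sin(t)/5) dt by parts with u = t, dv = (6*sin(t)/5) dt, so v = -6*cos(t)/5: now -3*t**2*sin(t)/5 - 6*t*cos(t)/5 + ∫(5*t*exp(-t**2 - 4)/2) dt + ∫((-t**3 - 5*t**2 + 3*t - 1)/(t**4 - t**3 + t**2 - t)) dt + ∫(6*cos(t)/5) dt.
Step 4. Evaluate the standard form: now -3*t**2*sin(t)/5 - 6*t*cos(t)/5 + 6*sin(t)/5 + ∫(5*t*exp(-t**2 - 4)/2) dt + ∫((-t**3 - 5*t**2 + 3*t - 1)/(t**4 - t**3 + t**2 - t)) dt.
Step 5. Substitute u = t**2 + 4, turning ∫(5*t*exp(-t**2 - 4)/2) dt into ∫(5*exp(-u)/4) du: now -3*t**2*sin(t)/5 - 6*t*cos(t)/5 + 6*sin(t)/5 + ∫((-t**3 - 5*t**2 + 3*t - 1)/(t**4 - t**3 + t**2 - t)) dt + ∫(5*exp(-u)/4) du.
Step 6. Evaluate the standard form: now -3*t**2*sin(t)/5 - 6*t*cos(t)/5 + 6*sin(t)/5 + ∫((-t**3 - 5*t**2 + 3*t - 1)/(t**4 - t**3 + t**2 - t)) dt - 5*exp(-u)/4.
Step 7. Substitute back u = t**2 + 4: now -3*t**2*sin(t)/5 - 6*t*cos(t)/5 - 5*exp(-t**2 - 4)/4 + 6*sin(t)/5 + ∫((-t**3 - 5*t**2 + 3*t - 1)/(t**4 - t**3 + t**2 - t)) dt.
Step 8. Decompose ∫((-t**3 - 5*t**2 + 3*t - 1)/(t**4 - t**3 + t**2 - t)) dt by partial fractions, (-t**3 - 5*t**2 + 3*t - 1)/(t**4 - t**3 + t**2 - t) = -4/(t**2 + 1) - 2/(t - 1) + 1/t: now -3*t**2*sin(t)/5 - 6*t*cos(t)/5 - 5*exp(-t**2 - 4)/4 + 6*sin(t)/5 + ∫(1/t) dt + ∫(-2/(t - 1)) dt + ∫(-4/(t**2 + 1)) dt.
Step 9. Evaluate the standard form [assuming t > 1]: now -3*t**2*sin(t)/5 - 6*t*cos(t)/5 - 5*exp(-t**2 - 4)/4 - 2*log(t - 1) + 6*sin(t)/5 + ∫(1/t) dt + ∫(-4/(t**2 + 1)) dt.
Step 10. Evaluate the standard form [assuming t > 0]: now -3*t**2*sin(t)/5 - 6*t*cos(t)/5 - 5*exp(-t**2 - 4)/4 + log(t) - 2*log(t - 1) + 6*sin(t)/5 + ∫(-4/(t**2 + 1)) dt.
Step 11. Evaluate the standard form: now -3*t**2*sin(t)/5 - 6*t*cos(t)/5 - 5*exp(-t**2 - 4)/4 + log(t) - 2*log(t - 1) + 6*sin(t)/5 - 4*atan(t).
Answer: -3*t**2*sin(t)/5 - 6*t*cos(t)/5 - 5*exp(-t**2 - 4)/4 + log(t) - 2*log(t - 1) + 6*sin(t)/5 - 4*atan(t).


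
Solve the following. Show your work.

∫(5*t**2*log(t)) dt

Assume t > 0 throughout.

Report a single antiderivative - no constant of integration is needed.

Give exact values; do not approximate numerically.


Step 1. Integrate ∫(5*t**2*log(t)) dt by parts with u = log(t), dv = (5*t**2) dt, so v = 5*t**3/3 [assuming t > 0]: now 5*t**3*log(t)/3 + ∫(-5*t**2/3) dt.
Step 2. Evaluate the standard form: now 5*t**3*log(t)/3 - 5*t**3/9.
Answer: 5*t**3*log(t)/3 - 5*t**3/9.


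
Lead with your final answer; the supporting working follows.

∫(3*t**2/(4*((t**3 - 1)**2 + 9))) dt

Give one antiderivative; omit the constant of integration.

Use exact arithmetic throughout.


The answer is atan(t**3/3 - 1/3)/12.
Step 1. Substitute u = t**3 - 1, turning ∫(3*t**2/(4*((t**3 - 1)**2 + 9))) dt into ∫(1/(4*(u**2 + 9))) du: now ∫(1/(4*(u**2 + 9))) du.
Step 2. Evaluate the standard form: now atan(u/3)/12.
Step 3. Substitute back u = t**3 - 1: now atan(t**3/3 - 1/3)/12.
Answer: atan(t**3/3 - 1/3)/12.


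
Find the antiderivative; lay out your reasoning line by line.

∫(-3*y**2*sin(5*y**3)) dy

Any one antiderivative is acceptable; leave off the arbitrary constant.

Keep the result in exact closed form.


Step 1. Substitute u = y**3, turning ∫(-3*y**2*sin(5*y**3)) dy into ∫(-sin(5*u)) du: now ∫(-sin(5*u)) du.
Step 2. Evaluate the standard form: now cos(5*u)/5.
Step 3. Substitute back u = y**3: now cos(5*y**3)/5.
Answer: cos(5*y**3)/5.


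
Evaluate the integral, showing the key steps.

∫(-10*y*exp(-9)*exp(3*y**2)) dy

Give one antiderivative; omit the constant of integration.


Step 1. Substitute u = y**2 - 3, turning ∫(-10*y*exp(-9)*exp(3*y**2)) dy into ∫(-5*exp(3*u)) du: now ∫(-5*exp(3*u)) du.
Step 2. Evaluate the standard form: now -5*exp(3*u)/3.
Step 3. Substitute back u = y**2 - 3: now -5*exp(3*y**2 - 9)/3.
Answer: -5*exp(3*y**2 - 9)/3.


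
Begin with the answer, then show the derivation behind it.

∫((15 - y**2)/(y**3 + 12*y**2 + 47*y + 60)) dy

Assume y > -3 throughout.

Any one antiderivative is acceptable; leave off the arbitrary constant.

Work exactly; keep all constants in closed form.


The answer is 3*log(y + 3) + log(y + 4) - 5*log(y + 5).
Step 1. Decompose ∫((15 - y**2)/(y**3 + 12*y**2 + 47*y + 60)) dy by partial fractions, (15 - y**2)/(y**3 + 12*y**2 + 47*y + 60) = -5/(y + 5) + 1/(y + 4) + 3/(y + 3): now ∫(3/(y + 3)) dy + ∫(1/(y + 4)) dy + ∫(-5/(y + 5)) dy.
Step 2. Evaluate the standard form [assuming y > -3]: now 3*log(y + 3) + ∫(1/(y + 4)) dy + ∫(-5/(y + 5)) dy.
Step 3. Evaluate the standard form [assuming y > -4]: now 3*log(y + 3) + log(y + 4) + ∫(-5/(y + 5)) dy.
Step 4. Evaluate the standard form [assuming y > -5]: now 3*log(y + 3) + log(y + 4) - 5*log(y + 5).
Answer: 3*log(y + 3) + log(y + 4) - 5*log(y + 5).


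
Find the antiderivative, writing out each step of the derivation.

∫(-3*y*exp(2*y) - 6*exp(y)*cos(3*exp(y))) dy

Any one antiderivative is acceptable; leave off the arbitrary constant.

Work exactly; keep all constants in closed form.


Step 1. Rewrite: now ∫(-3*y*exp(2*y)) dy + ∫(-6*exp(y)*cos(3*exp(y))) dy.
Step 2. Integrate ∫(-3*y*exp(2*y)) dy by parts with u = y, dv = (-3*exp(2*y)) dy, so v = -3*exp(2*y)/2: now -3*y*exp(2*y)/2 + ∫(-6*exp(y)*cos(3*exp(y))) dy + ∫(3*exp(2*y)/2) dy.
Step 3. Evaluate the standard form: now -3*y*exp(2*y)/2 + 3*exp(2*y)/4 + ∫(-6*exp(y)*cos(3*exp(y))) dy.
Step 4. Substitute u = exp(y), turning ∫(-6*exp(y)*cos(3*exp(y))) dy into ∫(-6*cos(3*u)) du: now -3*y*exp(2*y)/2 + 3*exp(2*y)/4 + ∫(-6*cos(3*u)) du.
Step 5. Evaluate the standard form: now -3*y*exp(2*y)/2 + 3*exp(2*y)/4 - 2*sin(3*u).
Step 6. Substitute back u = exp(y): now -3*y*exp(2*y)/2 + 3*exp(2*y)/4 - 2*sin(3*exp(y)).
Answer: -3*y*exp(2*y)/2 + 3*exp(2*y)/4 - 2*sin(3*exp(y)).


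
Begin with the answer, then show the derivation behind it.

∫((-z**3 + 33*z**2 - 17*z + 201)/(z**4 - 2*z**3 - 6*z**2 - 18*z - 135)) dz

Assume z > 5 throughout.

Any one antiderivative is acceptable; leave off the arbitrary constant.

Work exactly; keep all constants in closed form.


The answer is 3*log(z - 5) - 4*log(z + 3) + 4*atan(z/3)/3.
Step 1. Decompose ∫((-z**3 + 33*z**2 - 17*z + 201)/(z**4 - 2*z**3 - 6*z**2 - 18*z - 135)) dz by partial fractions, (-z**3 + 33*z**2 - 17*z + 201)/(z**4 - 2*z**3 - 6*z**2 - 18*z - 135) = 4/(z**2 + 9) - 4/(z + 3) + 3/(z - 5): now ∫(3/(z - 5)) dz + ∫(-4/(z + 3)) dz + ∫(4/(z**2 + 9)) dz.
Step 2. Evaluate the standard form [assuming z > 5]: now 3*log(z - 5) + ∫(-4/(z + 3)) dz + ∫(4/(z**2 + 9)) dz.
Step 3. Evaluate the standard form [assuming z > -3]: now 3*log(z - 5) - 4*log(z + 3) + ∫(4/(z**2 + 9)) dz.
Step 4. Evaluate the standard form: now 3*log(z - 5) - 4*log(z + 3) + 4*atan(z/3)/3.
Answer: 3*log(z - 5) - 4*log(z + 3) + 4*atan(z/3)/3.


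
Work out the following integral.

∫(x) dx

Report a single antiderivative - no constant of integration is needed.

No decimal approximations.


Answer: x**2/2.


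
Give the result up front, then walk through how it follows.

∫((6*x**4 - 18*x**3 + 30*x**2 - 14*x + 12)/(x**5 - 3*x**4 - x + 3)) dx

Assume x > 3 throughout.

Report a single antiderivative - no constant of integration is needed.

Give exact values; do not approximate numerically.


The answer is 3*log(x - 3) - 2*log(x - 1) + 5*log(x + 1) - 2*atan(x).
Step 1. Decompose ∫((6*x**4 - 18*x**3 + 30*x**2 - 14*x + 12)/(x**5 - 3*x**4 - x + 3)) dx by partial fractions, (6*x**4 - 18*x**3 + 30*x**2 - 14*x + 12)/(x**5 - 3*x**4 - x + 3) = -2/(x**2 + 1) + 5/(x + 1) - 2/(x - 1) + 3/(x - 3): now ∫(3/(x - 3)) dx + ∫(-2/(x - 1)) dx + ∫(5/(x + 1)) dx + ∫(-2/(x**2 + 1)) dx.
Step 2. Evaluate the standard form [assuming x > 1]: now -2*log(x - 1) + ∫(3/(x - 3)) dx + ∫(5/(x + 1)) dx + ∫(-2/(x**2 + 1)) dx.
Step 3. Evaluate the standard form [assuming x > -1]: now -2*log(x - 1) + 5*log(x + 1) + ∫(3/(x - 3)) dx + ∫(-2/(x**2 + 1)) dx.
Step 4. Evaluate the standard form [assuming x > 3]: now 3*log(x - 3) - 2*log(x - 1) + 5*log(x + 1) + ∫(-2/(x**2 + 1)) dx.
Step 5. Evaluate the standard form: now 3*log(x - 3) - 2*log(x - 1) + 5*log(x + 1) - 2*atan(x).
Answer: 3*log(x - 3) - 2*log(x - 1) + 5*log(x + 1) - 2*atan(x).


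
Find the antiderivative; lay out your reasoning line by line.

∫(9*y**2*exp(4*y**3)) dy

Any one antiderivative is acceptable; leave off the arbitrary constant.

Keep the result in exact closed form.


Step 1. Substitute u = y**3, turning ∫(9*y**2*exp(4*y**3)) dy into ∫(3*exp(4*u)) du: now ∫(3*exp(4*u)) du.
Step 2. Evaluate the standard form: now 3*exp(4*u)/4.
Step 3. Substitute back u = y**3: now 3*exp(4*y**3)/4.
Answer: 3*exp(4*y**3)/4.


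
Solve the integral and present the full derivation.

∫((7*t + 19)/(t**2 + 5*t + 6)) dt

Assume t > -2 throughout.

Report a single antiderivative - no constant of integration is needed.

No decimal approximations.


Step 1. Decompose ∫((7*t + 19)/(t**2 + 5*t + 6)) dt by partial fractions, (7*t + 19)/(t**2 + 5*t + 6) = 2/(t + 3) + 5/(t + 2): now ∫(5/(t + 2)) dt + ∫(2/(t + 3)) dt.
Step 2. Evaluate the standard form [assuming t > -2]: now 5*log(t + 2) + ∫(2/(t + 3)) dt.
Step 3. Evaluate the standard form [assuming t > -3]: now 5*log(t + 2) + 2*log(t + 3).
Answer: 5*log(t + 2) + 2*log(t + 3).


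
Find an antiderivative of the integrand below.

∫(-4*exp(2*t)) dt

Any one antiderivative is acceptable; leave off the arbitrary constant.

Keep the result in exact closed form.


Answer: -2*exp(2*t).


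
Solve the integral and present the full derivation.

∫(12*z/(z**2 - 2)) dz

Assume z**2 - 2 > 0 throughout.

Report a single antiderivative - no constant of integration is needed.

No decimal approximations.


Step 1. Substitute u = z**2 - 2, turning ∫(12*z/(z**2 - 2)) dz into ∫(6/u) du: now ∫(6/u) du.
Step 2. Evaluate the standard form [assuming u > 0]: now 6*log(u).
Step 3. Substitute back u = z**2 - 2: now 6*log(z**2 - 2).
Answer: 6*log(z**2 - 2).


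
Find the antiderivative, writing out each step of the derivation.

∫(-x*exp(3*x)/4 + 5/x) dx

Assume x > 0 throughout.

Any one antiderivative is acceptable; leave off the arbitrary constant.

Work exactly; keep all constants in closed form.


Step 1. Rewrite: now ∫(5/x) dx + ∫(-x*exp(3*x)/4) dx.
Step 2. Evaluate the standard form [assuming x > 0]: now 5*log(x) + ∫(-x*exp(3*x)/4) dx.
Step 3. Integrate ∫(-x*exp(3*x)/4) dx by parts with u = x, dv = (-exp(3*x)/4) dx, so v = -exp(3*x)/12: now -x*exp(3*x)/12 + 5*log(x) + ∫(exp(3*x)/12) dx.
Step 4. Evaluate the standard form: now -x*exp(3*x)/12 + exp(3*x)/36 + 5*log(x).
Answer: -x*exp(3*x)/12 + exp(3*x)/36 + 5*log(x).


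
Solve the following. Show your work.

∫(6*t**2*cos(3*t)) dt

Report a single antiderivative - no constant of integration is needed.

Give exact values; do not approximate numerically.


Step 1. Integrate ∫(6*t**2*cos(3*t)) dt by parts with u = t**2, dv = (6*cos(3*t)) dt, so v = 2*sin(3*t): now 2*t**2*sin(3*t) + ∫(-4*t*sin(3*t)) dt.
Step 2. Integrate ∫(-4*t*sin(3*t)) dt by parts with u = t, dv = (-4*sin(3*t)) dt, so v = 4*cos(3*t)/3: now 2*t**2*sin(3*t) + 4*t*cos(3*t)/3 + ∫(-4*cos(3*t)/3) dt.
Step 3. Evaluate the standard form: now 2*t**2*sin(3*t) + 4*t*cos(3*t)/3 - 4*sin(3*t)/9.
Answer: 2*t**2*sin(3*t) + 4*t*cos(3*t)/3 - 4*sin(3*t)/9.


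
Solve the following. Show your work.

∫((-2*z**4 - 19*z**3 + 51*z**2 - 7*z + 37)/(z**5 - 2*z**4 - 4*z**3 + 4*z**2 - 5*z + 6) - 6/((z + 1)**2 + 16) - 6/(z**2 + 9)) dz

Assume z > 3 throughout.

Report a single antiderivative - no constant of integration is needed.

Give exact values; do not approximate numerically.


Step 1. Rewrite: now ∫((-2*z**4 - 19*z**3 + 51*z**2 - 7*z + 37)/(z**5 - 2*z**4 - 4*z**3 + 4*z**2 - 5*z + 6)) dz + ∫(-6/(z**2 + 9)) dz + ∫(-6/((z + 1)**2 + 16)) dz.
Step 2. Evaluate the standard form: now -2*atan(z/3) + ∫((-2*z**4 - 19*z**3 + 51*z**2 - 7*z + 37)/(z**5 - 2*z**4 - 4*z**3 + 4*z**2 - 5*z + 6)) dz + ∫(-6/((z + 1)**2 + 16)) dz.
Step 3. Decompose ∫((-2*z**4 - 19*z**3 + 51*z**2 - 7*z + 37)/(z**5 - 2*z**4 - 4*z**3 + 4*z**2 - 5*z + 6)) dz by partial fractions, (-2*z**4 - 19*z**3 + 51*z**2 - 7*z + 37)/(z**5 - 2*z**4 - 4*z**3 + 4*z**2 - 5*z + 6) = -2/(z**2 + 1) + 5/(z + 2) - 5/(z - 1) - 2/(z - 3): now -2*atan(z/3) + ∫(-2/(z - 3)) dz + ∫(-5/(z - 1)) dz + ∫(5/(z + 2)) dz + ∫(-2/(z**2 + 1)) dz + ∫(-6/((z + 1)**2 + 16)) dz.
Step 4. Evaluate the standard form [assuming z > -2]: now 5*log(z + 2) - 2*atan(z/3) + ∫(-2/(z - 3)) dz + ∫(-5/(z - 1)) dz + ∫(-2/(z**2 + 1)) dz + ∫(-6/((z + 1)**2 + 16)) dz.
Step 5. Evaluate the standard form [assuming z > 3]: now -2*log(z - 3) + 5*log(z + 2) - 2*atan(z/3) + ∫(-5/(z - 1)) dz + ∫(-2/(z**2 + 1)) dz + ∫(-6/((z + 1)**2 + 16)) dz.
Step 6. Evaluate the standard form [assuming z > 1]: now -2*log(z - 3) - 5*log(z - 1) + 5*log(z + 2) - 2*atan(z/3) + ∫(-2/(z**2 + 1)) dz + ∫(-6/((z + 1)**2 + 16)) dz.
Step 7. Evaluate the standard form: now -2*log(z - 3) - 5*log(z - 1) + 5*log(z + 2) - 2*atan(z/3) - 2*atan(z) + ∫(-6/((z + 1)**2 + 16)) dz.
Step 8. Substitute u = z + 1, turning ∫(-6/((z + 1)**2 + 16)) dz into ∫(-6/(u**2 + 16)) du: now -2*log(z - 3) - 5*log(z - 1) + 5*log(z + 2) - 2*atan(z/3) - 2*atan(z) + ∫(-6/(u**2 + 16)) du.
Step 9. Evaluate the standard form: now -2*log(z - 3) - 5*log(z - 1) + 5*log(z + 2) - 3*atan(u/4)/2 - 2*atan(z/3) - 2*atan(z).
Step 10. Substitute back u = z + 1: now -2*log(z - 3) - 5*log(z - 1) + 5*log(z + 2) - 2*atan(z/3) - 2*atan(z) - 3*atan(z/4 + 1/4)/2.
Answer: -2*log(z - 3) - 5*log(z - 1) + 5*log(z + 2) - 2*atan(z/3) - 2*atan(z) - 3*atan(z/4 + 1/4)/2.
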